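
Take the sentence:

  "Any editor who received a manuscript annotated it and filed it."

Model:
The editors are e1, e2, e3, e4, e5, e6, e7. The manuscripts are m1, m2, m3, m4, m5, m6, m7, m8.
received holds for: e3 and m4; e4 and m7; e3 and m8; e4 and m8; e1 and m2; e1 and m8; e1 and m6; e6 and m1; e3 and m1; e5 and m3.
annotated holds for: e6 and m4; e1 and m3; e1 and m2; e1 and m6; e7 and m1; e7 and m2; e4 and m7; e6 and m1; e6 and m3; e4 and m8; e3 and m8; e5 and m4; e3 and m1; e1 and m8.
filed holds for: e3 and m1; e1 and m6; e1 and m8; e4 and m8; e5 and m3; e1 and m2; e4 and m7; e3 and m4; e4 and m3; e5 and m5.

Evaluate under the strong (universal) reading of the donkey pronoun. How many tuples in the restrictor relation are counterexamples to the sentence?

4

"it" takes "a manuscript" as antecedent — a donkey pronoun bound across the clause boundary.
Strong reading: for every (e,m) with received(e,m), annotated(e,m) ∧ filed(e,m).
Restrictor pairs: (e1,m2) ✓  (e1,m6) ✓  (e1,m8) ✓  (e3,m1) ✓  (e3,m4) ✗  (e3,m8) ✗  (e4,m7) ✓  (e4,m8) ✓  (e5,m3) ✗  (e6,m1) ✗
Counterexamples (restrictor pairs failing the scope): 4.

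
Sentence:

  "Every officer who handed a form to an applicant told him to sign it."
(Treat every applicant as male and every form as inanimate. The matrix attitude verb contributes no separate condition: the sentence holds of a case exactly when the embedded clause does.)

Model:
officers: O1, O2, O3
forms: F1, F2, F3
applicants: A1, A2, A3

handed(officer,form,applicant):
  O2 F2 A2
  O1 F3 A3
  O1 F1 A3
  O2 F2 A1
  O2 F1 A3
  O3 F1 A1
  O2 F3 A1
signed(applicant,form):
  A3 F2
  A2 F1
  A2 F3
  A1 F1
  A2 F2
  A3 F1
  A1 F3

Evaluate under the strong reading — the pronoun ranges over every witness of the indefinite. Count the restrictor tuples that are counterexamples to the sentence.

2

"him" takes "an applicant" as antecedent and "it" takes "a form"; both are donkey pronouns co-varying with the restrictor.
Strong reading: for every (o,f,a) with handed(o,f,a), signed(a,f).
Restrictor triples: (O1,F1,A3)→signed(A3,F1) ✓  (O1,F3,A3)→signed(A3,F3) ✗  (O2,F1,A3)→signed(A3,F1) ✓  (O2,F2,A1)→signed(A1,F2) ✗  (O2,F2,A2)→signed(A2,F2) ✓  (O2,F3,A1)→signed(A1,F3) ✓  (O3,F1,A1)→signed(A1,F1) ✓
Counterexamples (restrictor triples failing the scope): 2.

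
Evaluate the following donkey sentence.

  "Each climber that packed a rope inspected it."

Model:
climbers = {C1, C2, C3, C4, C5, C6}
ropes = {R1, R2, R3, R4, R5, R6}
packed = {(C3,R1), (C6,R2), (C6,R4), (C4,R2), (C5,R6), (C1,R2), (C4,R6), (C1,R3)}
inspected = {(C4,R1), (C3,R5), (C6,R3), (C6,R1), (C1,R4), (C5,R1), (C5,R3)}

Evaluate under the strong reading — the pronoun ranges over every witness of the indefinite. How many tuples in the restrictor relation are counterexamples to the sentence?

"it" takes "a rope" as antecedent — a donkey pronoun bound across the clause boundary.
Strong reading: for every (c,r) with packed(c,r), inspected(c,r).
Restrictor pairs: (C1,R2) ✗  (C1,R3) ✗  (C3,R1) ✗  (C4,R2) ✗  (C4,R6) ✗  (C5,R6) ✗  (C6,R2) ✗  (C6,R4) ✗
Counterexamples (restrictor pairs failing the scope): 8.

8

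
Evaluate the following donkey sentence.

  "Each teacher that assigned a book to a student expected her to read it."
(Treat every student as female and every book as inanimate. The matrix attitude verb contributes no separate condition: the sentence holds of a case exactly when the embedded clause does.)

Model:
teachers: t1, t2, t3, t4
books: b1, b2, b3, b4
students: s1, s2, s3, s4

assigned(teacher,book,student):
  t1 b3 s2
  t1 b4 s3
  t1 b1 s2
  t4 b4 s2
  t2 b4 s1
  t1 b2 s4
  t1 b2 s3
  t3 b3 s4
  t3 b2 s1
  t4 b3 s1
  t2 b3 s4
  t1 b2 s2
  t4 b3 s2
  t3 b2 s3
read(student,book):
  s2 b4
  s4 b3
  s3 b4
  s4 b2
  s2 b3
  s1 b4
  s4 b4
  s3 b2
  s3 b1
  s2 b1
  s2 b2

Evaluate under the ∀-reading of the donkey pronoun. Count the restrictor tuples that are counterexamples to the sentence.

2

"her" takes "a student" as antecedent and "it" takes "a book"; both are donkey pronouns co-varying with the restrictor.
Strong reading: for every (t,b,s) with assigned(t,b,s), read(s,b).
Restrictor triples: (t1,b1,s2)→read(s2,b1) ✓  (t1,b2,s2)→read(s2,b2) ✓  (t1,b2,s3)→read(s3,b2) ✓  (t1,b2,s4)→read(s4,b2) ✓  (t1,b3,s2)→read(s2,b3) ✓  (t1,b4,s3)→read(s3,b4) ✓  (t2,b3,s4)→read(s4,b3) ✓  (t2,b4,s1)→read(s1,b4) ✓  (t3,b2,s1)→read(s1,b2) ✗  (t3,b2,s3)→read(s3,b2) ✓  (t3,b3,s4)→read(s4,b3) ✓  (t4,b3,s1)→read(s1,b3) ✗  (t4,b3,s2)→read(s2,b3) ✓  (t4,b4,s2)→read(s2,b4) ✓
Counterexamples (restrictor triples failing the scope): 2.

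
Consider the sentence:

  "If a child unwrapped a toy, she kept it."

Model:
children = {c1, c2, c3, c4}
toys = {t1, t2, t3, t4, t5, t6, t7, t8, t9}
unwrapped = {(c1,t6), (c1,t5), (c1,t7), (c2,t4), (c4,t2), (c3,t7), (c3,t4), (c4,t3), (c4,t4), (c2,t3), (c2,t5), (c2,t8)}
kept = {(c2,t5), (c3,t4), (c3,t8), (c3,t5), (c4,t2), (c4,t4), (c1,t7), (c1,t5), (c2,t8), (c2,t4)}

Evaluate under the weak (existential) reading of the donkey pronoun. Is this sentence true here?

"it" takes "a toy" as antecedent — a donkey pronoun bound across the clause boundary.
Weak reading: every child c with some unwrapped-toy has at least one unwrapped-toy t such that kept(c,t).
Per child: c1:✓  c2:✓  c3:✓  c4:✓
Every child in the restrictor has a witness.

True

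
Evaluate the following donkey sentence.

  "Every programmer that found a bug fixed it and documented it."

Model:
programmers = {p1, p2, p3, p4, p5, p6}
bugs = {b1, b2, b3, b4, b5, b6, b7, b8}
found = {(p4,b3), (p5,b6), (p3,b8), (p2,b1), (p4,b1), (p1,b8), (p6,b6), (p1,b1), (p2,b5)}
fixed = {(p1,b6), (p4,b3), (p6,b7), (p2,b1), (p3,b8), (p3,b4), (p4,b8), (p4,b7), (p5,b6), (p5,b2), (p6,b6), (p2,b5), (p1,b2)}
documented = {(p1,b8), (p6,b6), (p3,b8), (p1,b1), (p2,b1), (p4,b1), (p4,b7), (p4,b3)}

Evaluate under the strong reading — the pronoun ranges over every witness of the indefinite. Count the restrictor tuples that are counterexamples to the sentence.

"it" takes "a bug" as antecedent — a donkey pronoun bound across the clause boundary.
Strong reading: for every (p,b) with found(p,b), fixed(p,b) ∧ documented(p,b).
Restrictor pairs: (p1,b1) ✗  (p1,b8) ✗  (p2,b1) ✓  (p2,b5) ✗  (p3,b8) ✓  (p4,b1) ✗  (p4,b3) ✓  (p5,b6) ✗  (p6,b6) ✓
Counterexamples (restrictor pairs failing the scope): 5.

5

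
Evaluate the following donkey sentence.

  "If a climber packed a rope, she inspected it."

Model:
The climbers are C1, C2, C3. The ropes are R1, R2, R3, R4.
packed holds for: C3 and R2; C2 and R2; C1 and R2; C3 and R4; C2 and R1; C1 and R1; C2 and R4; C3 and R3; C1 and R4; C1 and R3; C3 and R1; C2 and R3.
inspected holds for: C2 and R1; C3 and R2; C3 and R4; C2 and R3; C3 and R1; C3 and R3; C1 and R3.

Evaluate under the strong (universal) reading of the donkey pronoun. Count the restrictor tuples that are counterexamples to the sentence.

5

"it" takes "a rope" as antecedent — a donkey pronoun bound across the clause boundary.
Strong reading: for every (c,r) with packed(c,r), inspected(c,r).
Restrictor pairs: (C1,R1) ✗  (C1,R2) ✗  (C1,R3) ✓  (C1,R4) ✗  (C2,R1) ✓  (C2,R2) ✗  (C2,R3) ✓  (C2,R4) ✗  (C3,R1) ✓  (C3,R2) ✓  (C3,R3) ✓  (C3,R4) ✓
Counterexamples (restrictor pairs failing the scope): 5.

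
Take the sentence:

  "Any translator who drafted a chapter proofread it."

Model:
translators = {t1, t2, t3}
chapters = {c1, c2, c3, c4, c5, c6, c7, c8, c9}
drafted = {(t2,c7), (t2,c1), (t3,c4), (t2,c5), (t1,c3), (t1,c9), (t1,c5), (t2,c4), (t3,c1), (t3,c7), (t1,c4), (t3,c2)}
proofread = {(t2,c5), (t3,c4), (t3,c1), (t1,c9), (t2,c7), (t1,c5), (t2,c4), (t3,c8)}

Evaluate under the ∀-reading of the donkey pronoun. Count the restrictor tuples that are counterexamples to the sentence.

5

"it" takes "a chapter" as antecedent — a donkey pronoun bound across the clause boundary.
Strong reading: for every (t,c) with drafted(t,c), proofread(t,c).
Restrictor pairs: (t1,c3) ✗  (t1,c4) ✗  (t1,c5) ✓  (t1,c9) ✓  (t2,c1) ✗  (t2,c4) ✓  (t2,c5) ✓  (t2,c7) ✓  (t3,c1) ✓  (t3,c2) ✗  (t3,c4) ✓  (t3,c7) ✗
Counterexamples (restrictor pairs failing the scope): 5.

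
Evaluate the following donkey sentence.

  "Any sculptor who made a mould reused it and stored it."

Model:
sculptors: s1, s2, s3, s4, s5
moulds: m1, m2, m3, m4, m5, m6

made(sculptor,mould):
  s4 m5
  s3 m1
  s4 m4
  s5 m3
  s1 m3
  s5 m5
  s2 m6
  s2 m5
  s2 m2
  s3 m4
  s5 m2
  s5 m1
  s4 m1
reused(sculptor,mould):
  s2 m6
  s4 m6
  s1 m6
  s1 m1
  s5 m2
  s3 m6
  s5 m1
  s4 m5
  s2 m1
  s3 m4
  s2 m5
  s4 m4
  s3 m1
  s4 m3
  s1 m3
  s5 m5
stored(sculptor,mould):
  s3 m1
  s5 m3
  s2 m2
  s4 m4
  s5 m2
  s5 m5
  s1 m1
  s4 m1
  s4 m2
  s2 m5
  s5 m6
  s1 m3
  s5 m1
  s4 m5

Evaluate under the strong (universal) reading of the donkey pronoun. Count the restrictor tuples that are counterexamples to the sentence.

5

"it" takes "a mould" as antecedent — a donkey pronoun bound across the clause boundary.
Strong reading: for every (s,m) with made(s,m), reused(s,m) ∧ stored(s,m).
Restrictor pairs: (s1,m3) ✓  (s2,m2) ✗  (s2,m5) ✓  (s2,m6) ✗  (s3,m1) ✓  (s3,m4) ✗  (s4,m1) ✗  (s4,m4) ✓  (s4,m5) ✓  (s5,m1) ✓  (s5,m2) ✓  (s5,m3) ✗  (s5,m5) ✓
Counterexamples (restrictor pairs failing the scope): 5.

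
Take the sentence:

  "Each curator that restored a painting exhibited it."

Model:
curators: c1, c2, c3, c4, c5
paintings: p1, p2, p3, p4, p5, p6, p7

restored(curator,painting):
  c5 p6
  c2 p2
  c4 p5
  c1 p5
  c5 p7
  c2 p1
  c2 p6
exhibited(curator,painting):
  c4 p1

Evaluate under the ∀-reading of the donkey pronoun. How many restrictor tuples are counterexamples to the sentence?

7

"it" takes "a painting" as antecedent — a donkey pronoun bound across the clause boundary.
Strong reading: for every (c,p) with restored(c,p), exhibited(c,p).
Restrictor pairs: (c1,p5) ✗  (c2,p1) ✗  (c2,p2) ✗  (c2,p6) ✗  (c4,p5) ✗  (c5,p6) ✗  (c5,p7) ✗
Counterexamples (restrictor pairs failing the scope): 7.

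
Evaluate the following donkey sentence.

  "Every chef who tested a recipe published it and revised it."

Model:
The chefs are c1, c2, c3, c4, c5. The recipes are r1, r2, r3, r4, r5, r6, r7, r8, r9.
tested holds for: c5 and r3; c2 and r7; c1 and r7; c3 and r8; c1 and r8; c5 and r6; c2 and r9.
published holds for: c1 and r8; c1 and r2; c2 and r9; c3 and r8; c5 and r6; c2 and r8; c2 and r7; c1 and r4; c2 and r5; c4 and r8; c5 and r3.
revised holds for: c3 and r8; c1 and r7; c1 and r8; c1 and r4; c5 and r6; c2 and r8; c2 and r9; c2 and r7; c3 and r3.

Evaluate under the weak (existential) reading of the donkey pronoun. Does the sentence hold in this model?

"it" takes "a recipe" as antecedent — a donkey pronoun bound across the clause boundary.
Weak reading: every chef c with some tested-recipe has at least one tested-recipe r such that published(c,r) ∧ revised(c,r).
Per chef: c1:✓  c2:✓  c3:✓  c5:✓
Every chef in the restrictor has a witness.

True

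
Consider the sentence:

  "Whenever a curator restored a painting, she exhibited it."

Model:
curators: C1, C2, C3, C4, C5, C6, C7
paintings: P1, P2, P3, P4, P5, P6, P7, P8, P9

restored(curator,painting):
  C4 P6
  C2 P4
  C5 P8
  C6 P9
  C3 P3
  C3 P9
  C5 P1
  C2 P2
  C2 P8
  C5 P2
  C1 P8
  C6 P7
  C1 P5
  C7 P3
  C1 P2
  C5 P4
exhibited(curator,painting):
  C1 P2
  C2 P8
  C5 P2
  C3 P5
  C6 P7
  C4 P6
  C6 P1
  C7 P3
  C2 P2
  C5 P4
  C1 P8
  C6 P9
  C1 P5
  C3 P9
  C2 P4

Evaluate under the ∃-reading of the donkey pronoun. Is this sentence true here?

"it" takes "a painting" as antecedent — a donkey pronoun bound across the clause boundary.
Weak reading: every curator c with some restored-painting has at least one restored-painting p such that exhibited(c,p).
Per curator: C1:✓  C2:✓  C3:✓  C4:✓  C5:✓  C6:✓  C7:✓
Every curator in the restrictor has a witness.

True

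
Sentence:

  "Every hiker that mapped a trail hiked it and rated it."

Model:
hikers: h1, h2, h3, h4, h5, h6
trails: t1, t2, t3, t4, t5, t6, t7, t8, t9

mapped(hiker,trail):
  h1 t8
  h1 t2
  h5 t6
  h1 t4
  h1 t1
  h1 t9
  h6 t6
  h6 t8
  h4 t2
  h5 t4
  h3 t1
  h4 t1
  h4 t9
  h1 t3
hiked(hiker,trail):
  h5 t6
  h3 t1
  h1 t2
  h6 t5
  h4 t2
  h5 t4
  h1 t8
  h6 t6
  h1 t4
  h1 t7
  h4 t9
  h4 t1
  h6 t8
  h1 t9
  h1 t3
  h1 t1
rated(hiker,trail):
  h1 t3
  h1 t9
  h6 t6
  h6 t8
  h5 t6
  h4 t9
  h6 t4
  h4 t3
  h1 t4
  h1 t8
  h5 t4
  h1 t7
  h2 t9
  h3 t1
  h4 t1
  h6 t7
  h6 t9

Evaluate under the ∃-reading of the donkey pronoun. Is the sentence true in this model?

True

"it" takes "a trail" as antecedent — a donkey pronoun bound across the clause boundary.
Weak reading: every hiker h with some mapped-trail has at least one mapped-trail t such that hiked(h,t) ∧ rated(h,t).
Per hiker: h1:✓  h3:✓  h4:✓  h5:✓  h6:✓
Every hiker in the restrictor has a witness.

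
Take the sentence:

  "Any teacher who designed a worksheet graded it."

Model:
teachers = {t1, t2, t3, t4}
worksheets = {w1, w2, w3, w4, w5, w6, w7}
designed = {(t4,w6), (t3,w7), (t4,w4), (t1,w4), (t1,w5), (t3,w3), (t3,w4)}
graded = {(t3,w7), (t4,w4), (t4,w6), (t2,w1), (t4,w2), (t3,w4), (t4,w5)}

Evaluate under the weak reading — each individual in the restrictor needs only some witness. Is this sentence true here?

False

"it" takes "a worksheet" as antecedent — a donkey pronoun bound across the clause boundary.
Weak reading: every teacher t with some designed-worksheet has at least one designed-worksheet w such that graded(t,w).
Per teacher: t1:✗  t3:✓  t4:✓
t1 has no witness among its designed-worksheets.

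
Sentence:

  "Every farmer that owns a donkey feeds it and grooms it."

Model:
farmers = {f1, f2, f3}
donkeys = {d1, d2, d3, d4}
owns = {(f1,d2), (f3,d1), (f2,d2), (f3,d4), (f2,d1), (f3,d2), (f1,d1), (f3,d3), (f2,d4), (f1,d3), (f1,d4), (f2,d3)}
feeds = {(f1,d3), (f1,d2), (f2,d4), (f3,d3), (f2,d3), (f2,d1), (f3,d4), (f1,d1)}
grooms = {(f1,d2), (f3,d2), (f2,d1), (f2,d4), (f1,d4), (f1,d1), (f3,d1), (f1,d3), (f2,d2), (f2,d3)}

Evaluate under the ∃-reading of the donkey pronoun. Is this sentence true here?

False

"it" takes "a donkey" as antecedent — a donkey pronoun bound across the clause boundary.
Weak reading: every farmer f with some owns-donkey has at least one owns-donkey d such that feeds(f,d) ∧ grooms(f,d).
Per farmer: f1:✓  f2:✓  f3:✗
f3 has no witness among its owns-donkeys.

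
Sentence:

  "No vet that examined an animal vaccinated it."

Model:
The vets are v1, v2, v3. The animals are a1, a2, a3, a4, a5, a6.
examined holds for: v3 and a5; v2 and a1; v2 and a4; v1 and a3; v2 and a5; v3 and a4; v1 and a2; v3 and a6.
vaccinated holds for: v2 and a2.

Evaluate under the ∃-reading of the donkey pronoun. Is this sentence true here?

True

"it" takes "an animal" as antecedent — a donkey pronoun bound across the clause boundary.
Truth condition: for no (v,a) with examined(v,a) does vaccinated(v,a) hold.
Restrictor pairs — does the scope hold? (v1,a2):fails  (v1,a3):fails  (v2,a1):fails  (v2,a4):fails  (v2,a5):fails  (v3,a4):fails  (v3,a5):fails  (v3,a6):fails
Scope holds for no restrictor pair, so the sentence is true.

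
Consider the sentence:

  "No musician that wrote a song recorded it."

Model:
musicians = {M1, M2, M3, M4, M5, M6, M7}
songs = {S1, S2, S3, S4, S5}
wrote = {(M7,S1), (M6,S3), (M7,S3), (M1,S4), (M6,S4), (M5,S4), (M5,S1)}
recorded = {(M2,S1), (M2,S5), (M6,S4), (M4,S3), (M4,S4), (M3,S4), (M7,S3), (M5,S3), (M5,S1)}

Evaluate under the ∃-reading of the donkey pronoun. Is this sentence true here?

False

"it" takes "a song" as antecedent — a donkey pronoun bound across the clause boundary.
Truth condition: for no (m,s) with wrote(m,s) does recorded(m,s) hold.
Restrictor pairs — does the scope hold? (M1,S4):fails  (M5,S1):holds  (M5,S4):fails  (M6,S3):fails  (M6,S4):holds  (M7,S1):fails  (M7,S3):holds
Scope holds for 3 pair(s), so the sentence is false.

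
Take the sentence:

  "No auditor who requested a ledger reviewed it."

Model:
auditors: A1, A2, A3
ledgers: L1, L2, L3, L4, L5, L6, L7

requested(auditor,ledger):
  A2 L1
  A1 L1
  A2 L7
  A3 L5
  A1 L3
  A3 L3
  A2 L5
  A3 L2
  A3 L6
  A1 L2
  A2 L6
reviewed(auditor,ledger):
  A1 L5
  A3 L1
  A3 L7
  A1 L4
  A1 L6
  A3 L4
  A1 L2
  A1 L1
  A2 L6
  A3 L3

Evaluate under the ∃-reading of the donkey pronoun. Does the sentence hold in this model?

False

"it" takes "a ledger" as antecedent — a donkey pronoun bound across the clause boundary.
Truth condition: for no (a,l) with requested(a,l) does reviewed(a,l) hold.
Restrictor pairs — does the scope hold? (A1,L1):holds  (A1,L2):holds  (A1,L3):fails  (A2,L1):fails  (A2,L5):fails  (A2,L6):holds  (A2,L7):fails  (A3,L2):fails  (A3,L3):holds  (A3,L5):fails  (A3,L6):fails
Scope holds for 4 pair(s), so the sentence is false.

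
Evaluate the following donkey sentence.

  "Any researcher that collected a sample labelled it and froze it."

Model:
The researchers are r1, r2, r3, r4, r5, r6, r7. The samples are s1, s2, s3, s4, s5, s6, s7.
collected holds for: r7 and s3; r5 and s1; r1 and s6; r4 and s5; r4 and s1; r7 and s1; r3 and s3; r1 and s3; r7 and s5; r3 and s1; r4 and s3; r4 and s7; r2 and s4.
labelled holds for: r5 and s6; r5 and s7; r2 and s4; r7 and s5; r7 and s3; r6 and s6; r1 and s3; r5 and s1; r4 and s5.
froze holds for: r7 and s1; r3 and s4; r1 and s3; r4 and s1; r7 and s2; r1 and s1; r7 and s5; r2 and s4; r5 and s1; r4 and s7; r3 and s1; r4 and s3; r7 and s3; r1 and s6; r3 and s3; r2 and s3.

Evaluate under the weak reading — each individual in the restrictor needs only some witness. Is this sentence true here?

False

"it" takes "a sample" as antecedent — a donkey pronoun bound across the clause boundary.
Weak reading: every researcher r with some collected-sample has at least one collected-sample s such that labelled(r,s) ∧ froze(r,s).
Per researcher: r1:✓  r2:✓  r3:✗  r4:✗  r5:✓  r7:✓
r3 has no witness among its collected-samples.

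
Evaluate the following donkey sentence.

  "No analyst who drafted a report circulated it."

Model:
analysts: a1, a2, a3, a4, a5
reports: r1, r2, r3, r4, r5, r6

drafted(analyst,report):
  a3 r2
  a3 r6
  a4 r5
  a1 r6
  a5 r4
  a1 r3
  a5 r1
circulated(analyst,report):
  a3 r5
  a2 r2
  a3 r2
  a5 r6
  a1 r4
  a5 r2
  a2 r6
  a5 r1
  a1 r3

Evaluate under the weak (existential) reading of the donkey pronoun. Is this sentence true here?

False

"it" takes "a report" as antecedent — a donkey pronoun bound across the clause boundary.
Truth condition: for no (a,r) with drafted(a,r) does circulated(a,r) hold.
Restrictor pairs — does the scope hold? (a1,r3):holds  (a1,r6):fails  (a3,r2):holds  (a3,r6):fails  (a4,r5):fails  (a5,r1):holds  (a5,r4):fails
Scope holds for 3 pair(s), so the sentence is false.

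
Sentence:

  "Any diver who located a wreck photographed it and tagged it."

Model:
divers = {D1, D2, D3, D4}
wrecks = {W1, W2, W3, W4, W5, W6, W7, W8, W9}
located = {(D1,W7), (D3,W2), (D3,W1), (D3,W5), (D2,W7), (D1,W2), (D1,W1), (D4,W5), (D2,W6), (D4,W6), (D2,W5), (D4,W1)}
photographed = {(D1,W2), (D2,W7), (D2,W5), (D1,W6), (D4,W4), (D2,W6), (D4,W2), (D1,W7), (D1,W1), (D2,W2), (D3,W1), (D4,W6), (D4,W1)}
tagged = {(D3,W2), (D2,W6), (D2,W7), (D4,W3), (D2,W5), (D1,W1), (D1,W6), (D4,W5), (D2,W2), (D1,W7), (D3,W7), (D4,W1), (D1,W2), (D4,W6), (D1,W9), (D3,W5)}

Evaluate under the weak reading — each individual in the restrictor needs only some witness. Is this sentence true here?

False

"it" takes "a wreck" as antecedent — a donkey pronoun bound across the clause boundary.
Weak reading: every diver d with some located-wreck has at least one located-wreck w such that photographed(d,w) ∧ tagged(d,w).
Per diver: D1:✓  D2:✓  D3:✗  D4:✓
D3 has no witness among its located-wrecks.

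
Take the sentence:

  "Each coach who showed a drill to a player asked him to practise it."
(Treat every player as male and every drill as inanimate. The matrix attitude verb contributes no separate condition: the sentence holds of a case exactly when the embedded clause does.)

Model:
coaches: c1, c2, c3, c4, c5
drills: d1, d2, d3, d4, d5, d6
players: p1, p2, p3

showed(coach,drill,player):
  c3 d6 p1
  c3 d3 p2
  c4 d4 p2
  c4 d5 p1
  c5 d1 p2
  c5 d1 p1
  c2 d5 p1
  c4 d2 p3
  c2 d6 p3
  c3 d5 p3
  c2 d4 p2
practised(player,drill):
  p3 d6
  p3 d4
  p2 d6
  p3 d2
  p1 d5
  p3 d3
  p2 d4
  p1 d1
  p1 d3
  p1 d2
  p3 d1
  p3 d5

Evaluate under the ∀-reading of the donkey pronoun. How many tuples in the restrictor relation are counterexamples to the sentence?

3

"him" takes "a player" as antecedent and "it" takes "a drill"; both are donkey pronouns co-varying with the restrictor.
Strong reading: for every (c,d,p) with showed(c,d,p), practised(p,d).
Restrictor triples: (c2,d4,p2)→practised(p2,d4) ✓  (c2,d5,p1)→practised(p1,d5) ✓  (c2,d6,p3)→practised(p3,d6) ✓  (c3,d3,p2)→practised(p2,d3) ✗  (c3,d5,p3)→practised(p3,d5) ✓  (c3,d6,p1)→practised(p1,d6) ✗  (c4,d2,p3)→practised(p3,d2) ✓  (c4,d4,p2)→practised(p2,d4) ✓  (c4,d5,p1)→practised(p1,d5) ✓  (c5,d1,p1)→practised(p1,d1) ✓  (c5,d1,p2)→practised(p2,d1) ✗
Counterexamples (restrictor triples failing the scope): 3.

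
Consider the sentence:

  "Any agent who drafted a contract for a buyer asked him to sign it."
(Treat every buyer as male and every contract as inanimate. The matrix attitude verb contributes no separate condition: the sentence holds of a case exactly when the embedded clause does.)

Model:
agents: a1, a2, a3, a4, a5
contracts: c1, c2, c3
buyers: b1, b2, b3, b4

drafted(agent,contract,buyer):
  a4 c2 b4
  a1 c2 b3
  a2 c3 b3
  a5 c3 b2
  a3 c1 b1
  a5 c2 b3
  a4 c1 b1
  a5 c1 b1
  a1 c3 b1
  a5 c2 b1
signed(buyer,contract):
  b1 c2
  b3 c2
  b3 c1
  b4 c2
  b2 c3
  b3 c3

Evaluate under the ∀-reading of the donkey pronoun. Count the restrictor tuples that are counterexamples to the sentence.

4

"him" takes "a buyer" as antecedent and "it" takes "a contract"; both are donkey pronouns co-varying with the restrictor.
Strong reading: for every (a,c,b) with drafted(a,c,b), signed(b,c).
Restrictor triples: (a1,c2,b3)→signed(b3,c2) ✓  (a1,c3,b1)→signed(b1,c3) ✗  (a2,c3,b3)→signed(b3,c3) ✓  (a3,c1,b1)→signed(b1,c1) ✗  (a4,c1,b1)→signed(b1,c1) ✗  (a4,c2,b4)→signed(b4,c2) ✓  (a5,c1,b1)→signed(b1,c1) ✗  (a5,c2,b1)→signed(b1,c2) ✓  (a5,c2,b3)→signed(b3,c2) ✓  (a5,c3,b2)→signed(b2,c3) ✓
Counterexamples (restrictor triples failing the scope): 4.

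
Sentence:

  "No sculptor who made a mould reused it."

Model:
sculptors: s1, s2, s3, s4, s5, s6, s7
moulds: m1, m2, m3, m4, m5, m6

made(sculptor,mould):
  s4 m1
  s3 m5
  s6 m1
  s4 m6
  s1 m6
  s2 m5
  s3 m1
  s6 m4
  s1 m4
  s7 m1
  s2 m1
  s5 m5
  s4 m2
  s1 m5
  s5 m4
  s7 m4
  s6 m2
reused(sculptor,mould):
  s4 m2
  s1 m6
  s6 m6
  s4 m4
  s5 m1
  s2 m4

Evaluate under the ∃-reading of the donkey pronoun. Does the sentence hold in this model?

False

"it" takes "a mould" as antecedent — a donkey pronoun bound across the clause boundary.
Truth condition: for no (s,m) with made(s,m) does reused(s,m) hold.
Restrictor pairs — does the scope hold? (s1,m4):fails  (s1,m5):fails  (s1,m6):holds  (s2,m1):fails  (s2,m5):fails  (s3,m1):fails  (s3,m5):fails  (s4,m1):fails  (s4,m2):holds  (s4,m6):fails  (s5,m4):fails  (s5,m5):fails  (s6,m1):fails  (s6,m2):fails  (s6,m4):fails  (s7,m1):fails  (s7,m4):fails
Scope holds for 2 pair(s), so the sentence is false.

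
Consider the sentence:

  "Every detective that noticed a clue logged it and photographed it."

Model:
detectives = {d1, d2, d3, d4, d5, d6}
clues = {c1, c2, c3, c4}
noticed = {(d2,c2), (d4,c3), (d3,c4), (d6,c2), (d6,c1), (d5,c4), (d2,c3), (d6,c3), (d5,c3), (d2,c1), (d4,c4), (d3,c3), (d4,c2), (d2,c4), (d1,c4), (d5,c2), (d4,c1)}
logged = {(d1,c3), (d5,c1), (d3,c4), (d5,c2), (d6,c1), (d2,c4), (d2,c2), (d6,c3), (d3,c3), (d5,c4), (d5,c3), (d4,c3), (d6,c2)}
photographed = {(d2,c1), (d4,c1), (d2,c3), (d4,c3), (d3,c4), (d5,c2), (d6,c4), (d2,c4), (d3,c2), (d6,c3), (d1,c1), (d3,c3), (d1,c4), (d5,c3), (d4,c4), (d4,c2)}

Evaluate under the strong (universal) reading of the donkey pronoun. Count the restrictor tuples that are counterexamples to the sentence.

10

"it" takes "a clue" as antecedent — a donkey pronoun bound across the clause boundary.
Strong reading: for every (d,c) with noticed(d,c), logged(d,c) ∧ photographed(d,c).
Restrictor pairs: (d1,c4) ✗  (d2,c1) ✗  (d2,c2) ✗  (d2,c3) ✗  (d2,c4) ✓  (d3,c3) ✓  (d3,c4) ✓  (d4,c1) ✗  (d4,c2) ✗  (d4,c3) ✓  (d4,c4) ✗  (d5,c2) ✓  (d5,c3) ✓  (d5,c4) ✗  (d6,c1) ✗  (d6,c2) ✗  (d6,c3) ✓
Counterexamples (restrictor pairs failing the scope): 10.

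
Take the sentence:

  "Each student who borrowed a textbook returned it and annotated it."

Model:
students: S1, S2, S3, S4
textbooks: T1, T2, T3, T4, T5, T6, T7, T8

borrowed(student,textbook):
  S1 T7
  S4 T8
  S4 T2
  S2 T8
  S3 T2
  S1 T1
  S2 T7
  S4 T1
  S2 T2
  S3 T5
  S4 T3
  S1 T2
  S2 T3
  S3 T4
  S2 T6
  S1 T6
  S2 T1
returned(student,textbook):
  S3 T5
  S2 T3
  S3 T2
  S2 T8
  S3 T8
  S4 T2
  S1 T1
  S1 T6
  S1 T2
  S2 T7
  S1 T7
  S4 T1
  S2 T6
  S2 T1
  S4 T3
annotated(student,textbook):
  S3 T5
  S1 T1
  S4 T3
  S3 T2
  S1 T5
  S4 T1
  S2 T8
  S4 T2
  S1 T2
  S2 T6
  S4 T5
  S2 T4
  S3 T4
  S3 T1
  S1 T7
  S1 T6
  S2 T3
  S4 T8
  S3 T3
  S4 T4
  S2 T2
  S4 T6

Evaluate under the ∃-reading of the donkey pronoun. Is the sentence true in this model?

True

"it" takes "a textbook" as antecedent — a donkey pronoun bound across the clause boundary.
Weak reading: every student s with some borrowed-textbook has at least one borrowed-textbook t such that returned(s,t) ∧ annotated(s,t).
Per student: S1:✓  S2:✓  S3:✓  S4:✓
Every student in the restrictor has a witness.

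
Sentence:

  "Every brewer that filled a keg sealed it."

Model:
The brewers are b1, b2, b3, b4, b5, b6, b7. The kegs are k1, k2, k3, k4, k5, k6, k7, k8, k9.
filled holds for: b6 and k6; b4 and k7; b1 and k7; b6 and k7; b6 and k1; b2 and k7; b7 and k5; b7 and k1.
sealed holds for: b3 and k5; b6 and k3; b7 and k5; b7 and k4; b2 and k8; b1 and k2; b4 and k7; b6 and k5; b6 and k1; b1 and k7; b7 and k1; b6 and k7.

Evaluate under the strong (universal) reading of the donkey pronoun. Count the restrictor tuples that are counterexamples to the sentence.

2

"it" takes "a keg" as antecedent — a donkey pronoun bound across the clause boundary.
Strong reading: for every (b,k) with filled(b,k), sealed(b,k).
Restrictor pairs: (b1,k7) ✓  (b2,k7) ✗  (b4,k7) ✓  (b6,k1) ✓  (b6,k6) ✗  (b6,k7) ✓  (b7,k1) ✓  (b7,k5) ✓
Counterexamples (restrictor pairs failing the scope): 2.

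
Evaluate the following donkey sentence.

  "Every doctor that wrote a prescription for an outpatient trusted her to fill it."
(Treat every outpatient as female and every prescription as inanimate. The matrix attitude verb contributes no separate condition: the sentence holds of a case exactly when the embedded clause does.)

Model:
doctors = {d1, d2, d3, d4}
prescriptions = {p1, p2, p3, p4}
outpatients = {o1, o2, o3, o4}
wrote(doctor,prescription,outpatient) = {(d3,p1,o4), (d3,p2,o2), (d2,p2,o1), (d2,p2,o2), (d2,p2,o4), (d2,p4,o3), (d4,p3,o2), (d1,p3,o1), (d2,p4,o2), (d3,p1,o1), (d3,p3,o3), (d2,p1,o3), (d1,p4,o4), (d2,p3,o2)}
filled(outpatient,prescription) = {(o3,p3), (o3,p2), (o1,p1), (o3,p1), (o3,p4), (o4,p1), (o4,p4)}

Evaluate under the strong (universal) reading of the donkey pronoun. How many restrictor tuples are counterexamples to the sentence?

"her" takes "an outpatient" as antecedent and "it" takes "a prescription"; both are donkey pronouns co-varying with the restrictor.
Strong reading: for every (d,p,o) with wrote(d,p,o), filled(o,p).
Restrictor triples: (d1,p3,o1)→filled(o1,p3) ✗  (d1,p4,o4)→filled(o4,p4) ✓  (d2,p1,o3)→filled(o3,p1) ✓  (d2,p2,o1)→filled(o1,p2) ✗  (d2,p2,o2)→filled(o2,p2) ✗  (d2,p2,o4)→filled(o4,p2) ✗  (d2,p3,o2)→filled(o2,p3) ✗  (d2,p4,o2)→filled(o2,p4) ✗  (d2,p4,o3)→filled(o3,p4) ✓  (d3,p1,o1)→filled(o1,p1) ✓  (d3,p1,o4)→filled(o4,p1) ✓  (d3,p2,o2)→filled(o2,p2) ✗  (d3,p3,o3)→filled(o3,p3) ✓  (d4,p3,o2)→filled(o2,p3) ✗
Counterexamples (restrictor triples failing the scope): 8.

8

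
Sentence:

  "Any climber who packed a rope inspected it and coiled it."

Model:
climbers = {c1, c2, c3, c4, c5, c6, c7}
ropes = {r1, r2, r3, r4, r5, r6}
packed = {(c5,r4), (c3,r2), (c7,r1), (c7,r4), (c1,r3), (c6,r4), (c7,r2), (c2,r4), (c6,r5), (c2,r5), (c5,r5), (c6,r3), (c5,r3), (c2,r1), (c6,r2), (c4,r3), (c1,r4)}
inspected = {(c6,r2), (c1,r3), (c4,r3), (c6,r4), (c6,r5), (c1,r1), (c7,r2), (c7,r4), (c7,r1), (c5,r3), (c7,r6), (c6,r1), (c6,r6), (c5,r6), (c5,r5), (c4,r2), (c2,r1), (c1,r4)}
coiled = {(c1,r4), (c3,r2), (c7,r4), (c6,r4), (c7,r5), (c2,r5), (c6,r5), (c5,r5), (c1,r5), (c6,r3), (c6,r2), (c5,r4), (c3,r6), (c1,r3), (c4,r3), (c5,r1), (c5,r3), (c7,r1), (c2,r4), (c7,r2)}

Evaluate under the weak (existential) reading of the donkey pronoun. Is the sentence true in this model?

"it" takes "a rope" as antecedent — a donkey pronoun bound across the clause boundary.
Weak reading: every climber c with some packed-rope has at least one packed-rope r such that inspected(c,r) ∧ coiled(c,r).
Per climber: c1:✓  c2:✗  c3:✗  c4:✓  c5:✓  c6:✓  c7:✓
c2 has no witness among its packed-ropes.

False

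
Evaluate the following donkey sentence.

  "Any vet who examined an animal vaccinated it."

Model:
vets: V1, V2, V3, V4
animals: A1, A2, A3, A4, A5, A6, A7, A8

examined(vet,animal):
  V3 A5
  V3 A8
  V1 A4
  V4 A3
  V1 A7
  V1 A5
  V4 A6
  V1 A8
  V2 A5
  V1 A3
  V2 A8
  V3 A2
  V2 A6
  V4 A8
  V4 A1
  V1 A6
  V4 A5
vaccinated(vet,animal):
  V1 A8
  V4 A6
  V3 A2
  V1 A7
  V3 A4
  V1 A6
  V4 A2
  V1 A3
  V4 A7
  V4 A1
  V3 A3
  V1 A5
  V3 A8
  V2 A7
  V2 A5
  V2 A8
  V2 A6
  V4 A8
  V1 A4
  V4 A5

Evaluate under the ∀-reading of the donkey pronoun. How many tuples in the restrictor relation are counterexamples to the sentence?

"it" takes "an animal" as antecedent — a donkey pronoun bound across the clause boundary.
Strong reading: for every (v,a) with examined(v,a), vaccinated(v,a).
Restrictor pairs: (V1,A3) ✓  (V1,A4) ✓  (V1,A5) ✓  (V1,A6) ✓  (V1,A7) ✓  (V1,A8) ✓  (V2,A5) ✓  (V2,A6) ✓  (V2,A8) ✓  (V3,A2) ✓  (V3,A5) ✗  (V3,A8) ✓  (V4,A1) ✓  (V4,A3) ✗  (V4,A5) ✓  (V4,A6) ✓  (V4,A8) ✓
Counterexamples (restrictor pairs failing the scope): 2.

2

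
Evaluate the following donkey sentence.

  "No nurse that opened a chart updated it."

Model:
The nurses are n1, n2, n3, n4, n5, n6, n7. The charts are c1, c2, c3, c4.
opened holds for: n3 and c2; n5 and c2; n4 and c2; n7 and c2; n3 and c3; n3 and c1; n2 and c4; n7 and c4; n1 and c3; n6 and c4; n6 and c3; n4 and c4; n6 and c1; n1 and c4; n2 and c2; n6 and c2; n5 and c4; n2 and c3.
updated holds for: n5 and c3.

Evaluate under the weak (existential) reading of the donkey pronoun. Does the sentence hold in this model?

True

"it" takes "a chart" as antecedent — a donkey pronoun bound across the clause boundary.
Truth condition: for no (n,c) with opened(n,c) does updated(n,c) hold.
Restrictor pairs — does the scope hold? (n1,c3):fails  (n1,c4):fails  (n2,c2):fails  (n2,c3):fails  (n2,c4):fails  (n3,c1):fails  (n3,c2):fails  (n3,c3):fails  (n4,c2):fails  (n4,c4):fails  (n5,c2):fails  (n5,c4):fails  (n6,c1):fails  (n6,c2):fails  (n6,c3):fails  (n6,c4):fails  (n7,c2):fails  (n7,c4):fails
Scope holds for no restrictor pair, so the sentence is true.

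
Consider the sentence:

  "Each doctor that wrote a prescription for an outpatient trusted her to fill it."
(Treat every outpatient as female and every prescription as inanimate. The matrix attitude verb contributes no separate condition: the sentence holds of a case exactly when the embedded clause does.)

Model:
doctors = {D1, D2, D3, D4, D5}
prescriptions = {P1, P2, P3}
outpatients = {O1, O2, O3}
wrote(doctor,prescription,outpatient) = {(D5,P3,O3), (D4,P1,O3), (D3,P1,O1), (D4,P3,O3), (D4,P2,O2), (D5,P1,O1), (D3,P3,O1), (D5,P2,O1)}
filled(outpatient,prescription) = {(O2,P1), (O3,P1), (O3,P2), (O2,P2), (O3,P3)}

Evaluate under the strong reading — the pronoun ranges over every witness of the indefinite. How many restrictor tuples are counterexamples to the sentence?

"her" takes "an outpatient" as antecedent and "it" takes "a prescription"; both are donkey pronouns co-varying with the restrictor.
Strong reading: for every (d,p,o) with wrote(d,p,o), filled(o,p).
Restrictor triples: (D3,P1,O1)→filled(O1,P1) ✗  (D3,P3,O1)→filled(O1,P3) ✗  (D4,P1,O3)→filled(O3,P1) ✓  (D4,P2,O2)→filled(O2,P2) ✓  (D4,P3,O3)→filled(O3,P3) ✓  (D5,P1,O1)→filled(O1,P1) ✗  (D5,P2,O1)→filled(O1,P2) ✗  (D5,P3,O3)→filled(O3,P3) ✓
Counterexamples (restrictor triples failing the scope): 4.

4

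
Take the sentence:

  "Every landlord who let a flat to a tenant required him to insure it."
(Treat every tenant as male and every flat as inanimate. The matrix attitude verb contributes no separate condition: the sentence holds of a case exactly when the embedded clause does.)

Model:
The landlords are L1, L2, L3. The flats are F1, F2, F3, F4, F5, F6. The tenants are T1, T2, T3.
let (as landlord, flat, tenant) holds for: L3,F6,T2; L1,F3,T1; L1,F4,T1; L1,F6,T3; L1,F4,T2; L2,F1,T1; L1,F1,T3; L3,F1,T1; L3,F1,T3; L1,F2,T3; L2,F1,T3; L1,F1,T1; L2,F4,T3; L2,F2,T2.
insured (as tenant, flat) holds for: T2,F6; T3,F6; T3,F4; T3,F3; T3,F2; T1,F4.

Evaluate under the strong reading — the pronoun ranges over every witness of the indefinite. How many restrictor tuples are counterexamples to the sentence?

9

"him" takes "a tenant" as antecedent and "it" takes "a flat"; both are donkey pronouns co-varying with the restrictor.
Strong reading: for every (l,f,t) with let(l,f,t), insured(t,f).
Restrictor triples: (L1,F1,T1)→insured(T1,F1) ✗  (L1,F1,T3)→insured(T3,F1) ✗  (L1,F2,T3)→insured(T3,F2) ✓  (L1,F3,T1)→insured(T1,F3) ✗  (L1,F4,T1)→insured(T1,F4) ✓  (L1,F4,T2)→insured(T2,F4) ✗  (L1,F6,T3)→insured(T3,F6) ✓  (L2,F1,T1)→insured(T1,F1) ✗  (L2,F1,T3)→insured(T3,F1) ✗  (L2,F2,T2)→insured(T2,F2) ✗  (L2,F4,T3)→insured(T3,F4) ✓  (L3,F1,T1)→insured(T1,F1) ✗  (L3,F1,T3)→insured(T3,F1) ✗  (L3,F6,T2)→insured(T2,F6) ✓
Counterexamples (restrictor triples failing the scope): 9.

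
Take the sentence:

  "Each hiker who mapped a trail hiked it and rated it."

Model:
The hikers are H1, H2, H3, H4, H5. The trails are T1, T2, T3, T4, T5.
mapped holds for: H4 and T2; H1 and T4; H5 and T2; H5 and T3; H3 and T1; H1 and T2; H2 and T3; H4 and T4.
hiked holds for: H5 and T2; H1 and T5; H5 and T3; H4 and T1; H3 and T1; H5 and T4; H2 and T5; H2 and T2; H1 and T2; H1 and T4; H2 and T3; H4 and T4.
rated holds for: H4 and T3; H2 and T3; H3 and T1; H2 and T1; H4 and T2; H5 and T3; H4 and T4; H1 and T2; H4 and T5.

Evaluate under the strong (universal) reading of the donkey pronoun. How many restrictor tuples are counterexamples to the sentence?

"it" takes "a trail" as antecedent — a donkey pronoun bound across the clause boundary.
Strong reading: for every (h,t) with mapped(h,t), hiked(h,t) ∧ rated(h,t).
Restrictor pairs: (H1,T2) ✓  (H1,T4) ✗  (H2,T3) ✓  (H3,T1) ✓  (H4,T2) ✗  (H4,T4) ✓  (H5,T2) ✗  (H5,T3) ✓
Counterexamples (restrictor pairs failing the scope): 3.

3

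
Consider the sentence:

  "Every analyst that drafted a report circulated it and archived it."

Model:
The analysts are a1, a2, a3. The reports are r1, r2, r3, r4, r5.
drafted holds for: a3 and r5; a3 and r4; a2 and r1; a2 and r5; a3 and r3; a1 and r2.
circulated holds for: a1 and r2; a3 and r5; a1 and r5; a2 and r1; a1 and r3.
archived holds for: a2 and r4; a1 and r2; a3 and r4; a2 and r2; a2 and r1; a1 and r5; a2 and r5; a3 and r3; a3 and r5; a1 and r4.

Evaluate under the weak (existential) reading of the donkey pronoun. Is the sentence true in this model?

"it" takes "a report" as antecedent — a donkey pronoun bound across the clause boundary.
Weak reading: every analyst a with some drafted-report has at least one drafted-report r such that circulated(a,r) ∧ archived(a,r).
Per analyst: a1:✓  a2:✓  a3:✓
Every analyst in the restrictor has a witness.

True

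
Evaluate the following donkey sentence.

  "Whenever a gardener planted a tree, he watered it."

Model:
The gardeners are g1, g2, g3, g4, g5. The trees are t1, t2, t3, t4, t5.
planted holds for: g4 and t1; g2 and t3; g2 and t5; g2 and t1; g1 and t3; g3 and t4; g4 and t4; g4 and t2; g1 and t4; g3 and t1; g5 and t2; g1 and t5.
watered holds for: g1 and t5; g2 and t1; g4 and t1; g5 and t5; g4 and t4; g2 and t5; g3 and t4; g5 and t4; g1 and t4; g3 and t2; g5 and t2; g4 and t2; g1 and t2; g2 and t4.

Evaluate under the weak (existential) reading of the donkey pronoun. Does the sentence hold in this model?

"it" takes "a tree" as antecedent — a donkey pronoun bound across the clause boundary.
Weak reading: every gardener g with some planted-tree has at least one planted-tree t such that watered(g,t).
Per gardener: g1:✓  g2:✓  g3:✓  g4:✓  g5:✓
Every gardener in the restrictor has a witness.

True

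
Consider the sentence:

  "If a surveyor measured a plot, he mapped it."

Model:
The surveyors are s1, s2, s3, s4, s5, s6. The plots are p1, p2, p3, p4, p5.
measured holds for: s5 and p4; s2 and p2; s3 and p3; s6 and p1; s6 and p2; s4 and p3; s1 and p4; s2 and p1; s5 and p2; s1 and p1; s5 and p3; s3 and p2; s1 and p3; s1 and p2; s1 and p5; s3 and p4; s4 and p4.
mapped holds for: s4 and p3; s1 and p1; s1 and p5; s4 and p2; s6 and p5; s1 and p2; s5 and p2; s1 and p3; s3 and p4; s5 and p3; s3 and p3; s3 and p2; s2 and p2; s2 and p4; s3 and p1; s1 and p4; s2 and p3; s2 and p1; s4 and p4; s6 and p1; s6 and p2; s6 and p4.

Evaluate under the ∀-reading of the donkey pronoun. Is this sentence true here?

"it" takes "a plot" as antecedent — a donkey pronoun bound across the clause boundary.
Strong reading: for every (s,p) with measured(s,p), mapped(s,p).
Restrictor pairs: (s1,p1) ✓  (s1,p2) ✓  (s1,p3) ✓  (s1,p4) ✓  (s1,p5) ✓  (s2,p1) ✓  (s2,p2) ✓  (s3,p2) ✓  (s3,p3) ✓  (s3,p4) ✓  (s4,p3) ✓  (s4,p4) ✓  (s5,p2) ✓  (s5,p3) ✓  (s5,p4) ✗  (s6,p1) ✓  (s6,p2) ✓
Counterexample: (s5,p4) is in measured but fails the scope.

False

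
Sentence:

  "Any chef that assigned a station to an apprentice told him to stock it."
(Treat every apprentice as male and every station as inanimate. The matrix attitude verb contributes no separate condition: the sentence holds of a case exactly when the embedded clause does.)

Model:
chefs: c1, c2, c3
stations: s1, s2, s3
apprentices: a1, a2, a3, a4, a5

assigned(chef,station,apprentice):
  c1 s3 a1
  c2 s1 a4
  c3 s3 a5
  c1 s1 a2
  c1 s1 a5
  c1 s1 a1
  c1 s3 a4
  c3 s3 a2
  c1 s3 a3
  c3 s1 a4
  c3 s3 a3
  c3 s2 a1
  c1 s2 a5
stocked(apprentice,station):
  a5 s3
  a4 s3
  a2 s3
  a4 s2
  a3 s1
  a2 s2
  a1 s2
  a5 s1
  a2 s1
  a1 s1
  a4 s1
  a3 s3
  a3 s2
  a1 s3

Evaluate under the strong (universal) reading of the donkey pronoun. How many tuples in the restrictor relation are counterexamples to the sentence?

"him" takes "an apprentice" as antecedent and "it" takes "a station"; both are donkey pronouns co-varying with the restrictor.
Strong reading: for every (c,s,a) with assigned(c,s,a), stocked(a,s).
Restrictor triples: (c1,s1,a1)→stocked(a1,s1) ✓  (c1,s1,a2)→stocked(a2,s1) ✓  (c1,s1,a5)→stocked(a5,s1) ✓  (c1,s2,a5)→stocked(a5,s2) ✗  (c1,s3,a1)→stocked(a1,s3) ✓  (c1,s3,a3)→stocked(a3,s3) ✓  (c1,s3,a4)→stocked(a4,s3) ✓  (c2,s1,a4)→stocked(a4,s1) ✓  (c3,s1,a4)→stocked(a4,s1) ✓  (c3,s2,a1)→stocked(a1,s2) ✓  (c3,s3,a2)→stocked(a2,s3) ✓  (c3,s3,a3)→stocked(a3,s3) ✓  (c3,s3,a5)→stocked(a5,s3) ✓
Counterexamples (restrictor triples failing the scope): 1.

1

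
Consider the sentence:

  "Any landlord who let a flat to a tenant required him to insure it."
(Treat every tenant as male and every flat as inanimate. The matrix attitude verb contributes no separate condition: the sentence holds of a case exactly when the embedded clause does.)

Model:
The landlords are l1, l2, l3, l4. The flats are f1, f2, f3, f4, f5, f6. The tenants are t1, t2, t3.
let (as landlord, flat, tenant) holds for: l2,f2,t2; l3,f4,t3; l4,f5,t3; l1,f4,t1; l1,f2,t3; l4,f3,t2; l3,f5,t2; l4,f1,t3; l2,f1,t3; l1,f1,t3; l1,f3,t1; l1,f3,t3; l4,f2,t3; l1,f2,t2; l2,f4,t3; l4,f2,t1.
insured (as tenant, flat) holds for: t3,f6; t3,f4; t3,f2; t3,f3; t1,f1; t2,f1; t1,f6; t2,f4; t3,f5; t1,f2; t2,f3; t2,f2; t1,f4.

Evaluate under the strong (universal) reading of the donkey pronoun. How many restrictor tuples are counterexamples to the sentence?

5

"him" takes "a tenant" as antecedent and "it" takes "a flat"; both are donkey pronouns co-varying with the restrictor.
Strong reading: for every (l,f,t) with let(l,f,t), insured(t,f).
Restrictor triples: (l1,f1,t3)→insured(t3,f1) ✗  (l1,f2,t2)→insured(t2,f2) ✓  (l1,f2,t3)→insured(t3,f2) ✓  (l1,f3,t1)→insured(t1,f3) ✗  (l1,f3,t3)→insured(t3,f3) ✓  (l1,f4,t1)→insured(t1,f4) ✓  (l2,f1,t3)→insured(t3,f1) ✗  (l2,f2,t2)→insured(t2,f2) ✓  (l2,f4,t3)→insured(t3,f4) ✓  (l3,f4,t3)→insured(t3,f4) ✓  (l3,f5,t2)→insured(t2,f5) ✗  (l4,f1,t3)→insured(t3,f1) ✗  (l4,f2,t1)→insured(t1,f2) ✓  (l4,f2,t3)→insured(t3,f2) ✓  (l4,f3,t2)→insured(t2,f3) ✓  (l4,f5,t3)→insured(t3,f5) ✓
Counterexamples (restrictor triples failing the scope): 5.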